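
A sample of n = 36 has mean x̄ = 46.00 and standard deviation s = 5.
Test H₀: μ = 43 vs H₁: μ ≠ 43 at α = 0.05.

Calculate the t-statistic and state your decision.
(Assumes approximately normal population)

df = n - 1 = 35
SE = s/√n = 5/√36 = 0.8333
t = (x̄ - μ₀)/SE = (46.00 - 43)/0.8333 = 3.6001
Critical value: t_{0.025,35} = ±2.030
p-value ≈ 0.0010
Decision: reject H₀

Answer: t = 3.6001, reject H₀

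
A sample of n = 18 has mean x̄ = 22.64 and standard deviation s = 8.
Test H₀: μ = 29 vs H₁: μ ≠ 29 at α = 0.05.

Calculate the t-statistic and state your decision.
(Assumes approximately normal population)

Answer: t = -3.3729, reject H₀

Derivation:
df = n - 1 = 17
SE = s/√n = 8/√18 = 1.8856
t = (x̄ - μ₀)/SE = (22.64 - 29)/1.8856 = -3.3729
Critical value: t_{0.025,17} = ±2.110
p-value ≈ 0.0036
Decision: reject H₀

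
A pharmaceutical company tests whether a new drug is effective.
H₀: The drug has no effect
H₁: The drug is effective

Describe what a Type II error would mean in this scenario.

A Type I error (probability α) occurs when we reject a true H₀.
A Type II error (probability β) occurs when we fail to reject a false H₀.

Answer: Failing to detect the drug's effect when it actually works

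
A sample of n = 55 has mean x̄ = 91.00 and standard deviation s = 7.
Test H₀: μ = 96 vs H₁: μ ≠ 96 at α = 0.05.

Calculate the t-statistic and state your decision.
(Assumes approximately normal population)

Answer: t = -5.2972, reject H₀

Derivation:
df = n - 1 = 54
SE = s/√n = 7/√55 = 0.9439
t = (x̄ - μ₀)/SE = (91.00 - 96)/0.9439 = -5.2972
Critical value: t_{0.025,54} = ±2.005
p-value < 0.0001
Decision: reject H₀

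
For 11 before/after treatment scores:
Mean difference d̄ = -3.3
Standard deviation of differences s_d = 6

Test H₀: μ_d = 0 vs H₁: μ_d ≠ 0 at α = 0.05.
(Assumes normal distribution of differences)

df = n - 1 = 10
SE = s_d/√n = 6/√11 = 1.8091
t = d̄/SE = -3.3/1.8091 = -1.8241
Critical value: t_{0.025,10} = ±2.228
p-value ≈ 0.0981
Decision: fail to reject H₀

Answer: t = -1.8241, fail to reject H₀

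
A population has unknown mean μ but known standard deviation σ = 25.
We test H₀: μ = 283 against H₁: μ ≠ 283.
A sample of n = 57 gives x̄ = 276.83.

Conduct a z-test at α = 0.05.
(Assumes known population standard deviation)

Standard error: SE = σ/√n = 25/√57 = 3.3113
z-statistic: z = (x̄ - μ₀)/SE = (276.83 - 283)/3.3113 = -1.8633
Critical value: ±1.960
p-value = 0.0624
Decision: fail to reject H₀

Answer: z = -1.8633, fail to reject H₀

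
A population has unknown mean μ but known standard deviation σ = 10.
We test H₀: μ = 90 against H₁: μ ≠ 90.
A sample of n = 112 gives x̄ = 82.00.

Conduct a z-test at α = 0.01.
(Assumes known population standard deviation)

Answer: z = -8.4665, reject H₀

Derivation:
Standard error: SE = σ/√n = 10/√112 = 0.9449
z-statistic: z = (x̄ - μ₀)/SE = (82.00 - 90)/0.9449 = -8.4665
Critical value: ±2.576
p-value < 0.0001
Decision: reject H₀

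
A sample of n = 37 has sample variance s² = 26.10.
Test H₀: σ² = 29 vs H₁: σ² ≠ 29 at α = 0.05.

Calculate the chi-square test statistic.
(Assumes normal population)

df = n - 1 = 36
χ² = (n-1)s²/σ₀² = 36×26.10/29 = 32.4000
Critical values: χ²_{0.975,36} = 21.336, χ²_{0.025,36} = 54.437
Rejection region: χ² < 21.336 or χ² > 54.437
Decision: fail to reject H₀

Answer: χ² = 32.4000, fail to reject H₀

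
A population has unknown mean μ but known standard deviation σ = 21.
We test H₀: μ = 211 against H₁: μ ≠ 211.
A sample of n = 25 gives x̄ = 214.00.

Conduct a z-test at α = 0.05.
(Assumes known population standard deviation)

Answer: z = 0.7143, fail to reject H₀

Derivation:
Standard error: SE = σ/√n = 21/√25 = 4.2000
z-statistic: z = (x̄ - μ₀)/SE = (214.00 - 211)/4.2000 = 0.7143
Critical value: ±1.960
p-value = 0.4750
Decision: fail to reject H₀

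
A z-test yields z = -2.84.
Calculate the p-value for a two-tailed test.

For z = -2.84:
p = 2×P(Z > |-2.84|) = 2×(1 - Φ(2.84)) = 0.0045

Answer: p-value ≈ 0.0045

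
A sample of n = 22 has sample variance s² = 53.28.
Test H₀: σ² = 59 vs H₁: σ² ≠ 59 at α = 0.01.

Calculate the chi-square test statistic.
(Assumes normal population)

Answer: χ² = 18.9641, fail to reject H₀

Derivation:
df = n - 1 = 21
χ² = (n-1)s²/σ₀² = 21×53.28/59 = 18.9641
Critical values: χ²_{0.995,21} = 8.034, χ²_{0.005,21} = 41.401
Rejection region: χ² < 8.034 or χ² > 41.401
Decision: fail to reject H₀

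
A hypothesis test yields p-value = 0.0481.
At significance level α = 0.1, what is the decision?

Answer: reject H₀

Derivation:
Compare p-value to α:
0.0481 < 0.1
Decision: reject H₀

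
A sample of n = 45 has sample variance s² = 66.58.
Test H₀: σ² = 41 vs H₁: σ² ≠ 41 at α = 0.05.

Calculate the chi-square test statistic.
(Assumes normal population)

df = n - 1 = 44
χ² = (n-1)s²/σ₀² = 44×66.58/41 = 71.4517
Critical values: χ²_{0.975,44} = 27.575, χ²_{0.025,44} = 64.201
Rejection region: χ² < 27.575 or χ² > 64.201
Decision: reject H₀

Answer: χ² = 71.4517, reject H₀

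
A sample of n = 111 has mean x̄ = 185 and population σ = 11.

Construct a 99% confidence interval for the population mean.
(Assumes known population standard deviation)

Confidence level: 99%, α = 0.01
z_0.005 = 2.576
SE = σ/√n = 11/√111 = 1.0441
Margin of error = 2.576 × 1.0441 = 2.6896
CI: x̄ ± margin = 185 ± 2.6896
CI: (182.3104, 187.6896)

Answer: (182.3104, 187.6896)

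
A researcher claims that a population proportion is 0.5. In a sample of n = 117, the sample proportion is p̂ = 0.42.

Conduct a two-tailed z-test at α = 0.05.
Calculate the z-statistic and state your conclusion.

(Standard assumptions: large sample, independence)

H₀: p = 0.5, H₁: p ≠ 0.5
Standard error: SE = √(p₀(1-p₀)/n) = √(0.5×0.5/117) = 0.046225
z-statistic: z = (p̂ - p₀)/SE = (0.42 - 0.5)/0.046225 = -1.7307
Critical value: z_0.025 = ±1.960
p-value = 0.0835
Decision: fail to reject H₀ at α = 0.05

Answer: z = -1.7307, fail to reject H₀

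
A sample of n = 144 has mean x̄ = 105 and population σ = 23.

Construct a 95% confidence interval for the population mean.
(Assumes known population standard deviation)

Confidence level: 95%, α = 0.05
z_0.025 = 1.960
SE = σ/√n = 23/√144 = 1.9167
Margin of error = 1.960 × 1.9167 = 3.7567
CI: x̄ ± margin = 105 ± 3.7567
CI: (101.2433, 108.7567)

Answer: (101.2433, 108.7567)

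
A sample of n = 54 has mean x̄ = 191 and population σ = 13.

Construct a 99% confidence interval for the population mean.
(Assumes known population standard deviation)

Answer: (186.4428, 195.5572)

Derivation:
Confidence level: 99%, α = 0.01
z_0.005 = 2.576
SE = σ/√n = 13/√54 = 1.7691
Margin of error = 2.576 × 1.7691 = 4.5572
CI: x̄ ± margin = 191 ± 4.5572
CI: (186.4428, 195.5572)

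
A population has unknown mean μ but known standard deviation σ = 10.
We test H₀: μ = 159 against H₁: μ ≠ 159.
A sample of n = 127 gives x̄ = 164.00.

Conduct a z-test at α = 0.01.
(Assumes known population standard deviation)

Standard error: SE = σ/√n = 10/√127 = 0.8874
z-statistic: z = (x̄ - μ₀)/SE = (164.00 - 159)/0.8874 = 5.6344
Critical value: ±2.576
p-value < 0.0001
Decision: reject H₀

Answer: z = 5.6344, reject H₀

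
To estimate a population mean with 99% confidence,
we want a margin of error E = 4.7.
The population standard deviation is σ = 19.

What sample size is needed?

z_0.005 = 2.576
n = (z×σ/E)² = (2.576×19/4.7)²
n = 108.4434
Round up: n = 109

Answer: n = 109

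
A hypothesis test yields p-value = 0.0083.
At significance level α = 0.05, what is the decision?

Compare p-value to α:
0.0083 < 0.05
Decision: reject H₀

Answer: reject H₀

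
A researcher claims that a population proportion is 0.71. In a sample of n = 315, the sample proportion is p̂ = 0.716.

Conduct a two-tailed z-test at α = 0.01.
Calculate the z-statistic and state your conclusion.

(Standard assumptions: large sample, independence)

H₀: p = 0.71, H₁: p ≠ 0.71
Standard error: SE = √(p₀(1-p₀)/n) = √(0.71×0.29/315) = 0.025567
z-statistic: z = (p̂ - p₀)/SE = (0.716 - 0.71)/0.025567 = 0.2347
Critical value: z_0.005 = ±2.576
p-value = 0.8144
Decision: fail to reject H₀ at α = 0.01

Answer: z = 0.2347, fail to reject H₀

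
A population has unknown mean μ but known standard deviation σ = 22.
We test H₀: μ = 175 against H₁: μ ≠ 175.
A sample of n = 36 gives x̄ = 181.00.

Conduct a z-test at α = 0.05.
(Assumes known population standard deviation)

Answer: z = 1.6363, fail to reject H₀

Derivation:
Standard error: SE = σ/√n = 22/√36 = 3.6667
z-statistic: z = (x̄ - μ₀)/SE = (181.00 - 175)/3.6667 = 1.6363
Critical value: ±1.960
p-value = 0.1018
Decision: fail to reject H₀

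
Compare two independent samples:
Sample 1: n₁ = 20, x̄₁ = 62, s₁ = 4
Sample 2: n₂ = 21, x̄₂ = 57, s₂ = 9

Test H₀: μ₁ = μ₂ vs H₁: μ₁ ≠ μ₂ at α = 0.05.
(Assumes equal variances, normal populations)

Pooled variance: s²_p = [19×4² + 20×9²]/(39) = 49.3333
s_p = 7.0238
SE = s_p×√(1/n₁ + 1/n₂) = 7.0238×√(1/20 + 1/21) = 2.1945
t = (x̄₁ - x̄₂)/SE = (62 - 57)/2.1945 = 2.2784
df = 39, t-critical = ±2.023
Decision: reject H₀

Answer: t = 2.2784, reject H₀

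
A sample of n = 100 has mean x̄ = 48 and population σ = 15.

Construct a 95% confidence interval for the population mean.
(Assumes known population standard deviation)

Answer: (45.0600, 50.9400)

Derivation:
Confidence level: 95%, α = 0.05
z_0.025 = 1.960
SE = σ/√n = 15/√100 = 1.5000
Margin of error = 1.960 × 1.5000 = 2.9400
CI: x̄ ± margin = 48 ± 2.9400
CI: (45.0600, 50.9400)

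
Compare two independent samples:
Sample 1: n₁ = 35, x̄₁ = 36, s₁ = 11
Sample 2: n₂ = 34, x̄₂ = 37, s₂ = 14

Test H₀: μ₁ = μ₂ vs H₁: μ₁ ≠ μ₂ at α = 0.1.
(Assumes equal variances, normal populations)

Answer: t = -0.3304, fail to reject H₀

Derivation:
Pooled variance: s²_p = [34×11² + 33×14²]/(67) = 157.9403
s_p = 12.5674
SE = s_p×√(1/n₁ + 1/n₂) = 12.5674×√(1/35 + 1/34) = 3.0262
t = (x̄₁ - x̄₂)/SE = (36 - 37)/3.0262 = -0.3304
df = 67, t-critical = ±1.668
Decision: fail to reject H₀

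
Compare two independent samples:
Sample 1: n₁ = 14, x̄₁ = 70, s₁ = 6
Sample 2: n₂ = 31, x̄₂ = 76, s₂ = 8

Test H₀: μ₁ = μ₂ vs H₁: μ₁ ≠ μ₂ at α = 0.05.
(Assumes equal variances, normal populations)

Answer: t = -2.5004, reject H₀

Derivation:
Pooled variance: s²_p = [13×6² + 30×8²]/(43) = 55.5349
s_p = 7.4522
SE = s_p×√(1/n₁ + 1/n₂) = 7.4522×√(1/14 + 1/31) = 2.3996
t = (x̄₁ - x̄₂)/SE = (70 - 76)/2.3996 = -2.5004
df = 43, t-critical = ±2.017
Decision: reject H₀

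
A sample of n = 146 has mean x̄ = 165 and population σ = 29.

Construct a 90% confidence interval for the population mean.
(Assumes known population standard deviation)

Answer: (161.0518, 168.9482)

Derivation:
Confidence level: 90%, α = 0.1
z_0.05 = 1.645
SE = σ/√n = 29/√146 = 2.4001
Margin of error = 1.645 × 2.4001 = 3.9482
CI: x̄ ± margin = 165 ± 3.9482
CI: (161.0518, 168.9482)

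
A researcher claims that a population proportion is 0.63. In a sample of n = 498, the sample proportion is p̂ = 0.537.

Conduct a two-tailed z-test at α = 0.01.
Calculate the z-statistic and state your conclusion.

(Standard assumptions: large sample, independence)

H₀: p = 0.63, H₁: p ≠ 0.63
Standard error: SE = √(p₀(1-p₀)/n) = √(0.63×0.37/498) = 0.021635
z-statistic: z = (p̂ - p₀)/SE = (0.537 - 0.63)/0.021635 = -4.2986
Critical value: z_0.005 = ±2.576
p-value < 0.0001
Decision: reject H₀ at α = 0.01

Answer: z = -4.2986, reject H₀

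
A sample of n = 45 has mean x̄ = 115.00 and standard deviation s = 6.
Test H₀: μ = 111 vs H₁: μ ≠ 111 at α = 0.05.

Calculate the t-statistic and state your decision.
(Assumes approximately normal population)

df = n - 1 = 44
SE = s/√n = 6/√45 = 0.8944
t = (x̄ - μ₀)/SE = (115.00 - 111)/0.8944 = 4.4723
Critical value: t_{0.025,44} = ±2.015
p-value ≈ 0.0001
Decision: reject H₀

Answer: t = 4.4723, reject H₀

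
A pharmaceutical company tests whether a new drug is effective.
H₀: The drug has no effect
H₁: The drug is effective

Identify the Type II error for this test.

Type I error (α): Rejecting H₀ when H₀ is true
Type II error (β): Failing to reject H₀ when H₁ is true

Answer: Failing to detect the drug's effect when it actually works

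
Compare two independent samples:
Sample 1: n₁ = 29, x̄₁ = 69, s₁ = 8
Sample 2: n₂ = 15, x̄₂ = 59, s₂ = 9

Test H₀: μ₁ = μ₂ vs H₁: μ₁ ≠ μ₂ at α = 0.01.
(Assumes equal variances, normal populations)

Answer: t = 3.7670, reject H₀

Derivation:
Pooled variance: s²_p = [28×8² + 14×9²]/(42) = 69.6667
s_p = 8.3467
SE = s_p×√(1/n₁ + 1/n₂) = 8.3467×√(1/29 + 1/15) = 2.6546
t = (x̄₁ - x̄₂)/SE = (69 - 59)/2.6546 = 3.7670
df = 42, t-critical = ±2.698
Decision: reject H₀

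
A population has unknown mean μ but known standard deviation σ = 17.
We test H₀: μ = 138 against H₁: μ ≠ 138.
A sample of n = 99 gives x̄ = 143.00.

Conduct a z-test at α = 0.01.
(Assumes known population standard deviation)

Standard error: SE = σ/√n = 17/√99 = 1.7086
z-statistic: z = (x̄ - μ₀)/SE = (143.00 - 138)/1.7086 = 2.9264
Critical value: ±2.576
p-value = 0.0034
Decision: reject H₀

Answer: z = 2.9264, reject H₀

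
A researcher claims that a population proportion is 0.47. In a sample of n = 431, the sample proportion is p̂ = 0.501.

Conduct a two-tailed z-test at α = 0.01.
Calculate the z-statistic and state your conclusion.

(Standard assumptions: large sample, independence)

H₀: p = 0.47, H₁: p ≠ 0.47
Standard error: SE = √(p₀(1-p₀)/n) = √(0.47×0.53/431) = 0.024041
z-statistic: z = (p̂ - p₀)/SE = (0.501 - 0.47)/0.024041 = 1.2895
Critical value: z_0.005 = ±2.576
p-value = 0.1972
Decision: fail to reject H₀ at α = 0.01

Answer: z = 1.2895, fail to reject H₀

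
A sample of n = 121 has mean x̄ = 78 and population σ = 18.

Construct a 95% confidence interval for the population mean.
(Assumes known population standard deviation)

Answer: (74.7927, 81.2073)

Derivation:
Confidence level: 95%, α = 0.05
z_0.025 = 1.960
SE = σ/√n = 18/√121 = 1.6364
Margin of error = 1.960 × 1.6364 = 3.2073
CI: x̄ ± margin = 78 ± 3.2073
CI: (74.7927, 81.2073)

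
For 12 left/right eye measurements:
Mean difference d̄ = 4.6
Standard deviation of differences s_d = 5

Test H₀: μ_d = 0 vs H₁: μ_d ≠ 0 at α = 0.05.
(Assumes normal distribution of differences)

df = n - 1 = 11
SE = s_d/√n = 5/√12 = 1.4434
t = d̄/SE = 4.6/1.4434 = 3.1869
Critical value: t_{0.025,11} = ±2.201
p-value ≈ 0.0087
Decision: reject H₀

Answer: t = 3.1869, reject H₀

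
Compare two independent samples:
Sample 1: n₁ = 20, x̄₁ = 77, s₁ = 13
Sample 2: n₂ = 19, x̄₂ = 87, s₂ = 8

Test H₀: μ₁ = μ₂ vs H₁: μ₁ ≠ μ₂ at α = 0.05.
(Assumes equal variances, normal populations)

Answer: t = -2.8746, reject H₀

Derivation:
Pooled variance: s²_p = [19×13² + 18×8²]/(37) = 117.9189
s_p = 10.8590
SE = s_p×√(1/n₁ + 1/n₂) = 10.8590×√(1/20 + 1/19) = 3.4788
t = (x̄₁ - x̄₂)/SE = (77 - 87)/3.4788 = -2.8746
df = 37, t-critical = ±2.026
Decision: reject H₀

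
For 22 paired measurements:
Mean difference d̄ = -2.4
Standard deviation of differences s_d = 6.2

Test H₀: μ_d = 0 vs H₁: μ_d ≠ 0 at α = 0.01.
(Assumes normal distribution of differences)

Answer: t = -1.8157, fail to reject H₀

Derivation:
df = n - 1 = 21
SE = s_d/√n = 6.2/√22 = 1.3218
t = d̄/SE = -2.4/1.3218 = -1.8157
Critical value: t_{0.005,21} = ±2.831
p-value ≈ 0.0837
Decision: fail to reject H₀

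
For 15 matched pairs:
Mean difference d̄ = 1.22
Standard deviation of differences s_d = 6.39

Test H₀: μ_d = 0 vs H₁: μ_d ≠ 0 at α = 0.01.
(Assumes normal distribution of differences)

Answer: t = 0.7394, fail to reject H₀

Derivation:
df = n - 1 = 14
SE = s_d/√n = 6.39/√15 = 1.6499
t = d̄/SE = 1.22/1.6499 = 0.7394
Critical value: t_{0.005,14} = ±2.977
p-value ≈ 0.4719
Decision: fail to reject H₀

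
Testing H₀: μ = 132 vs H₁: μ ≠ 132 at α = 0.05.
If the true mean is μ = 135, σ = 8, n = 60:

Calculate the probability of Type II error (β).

Answer: β ≈ 0.1724

Derivation:
SE = σ/√n = 8/√60 = 1.0328
Critical values: μ₀ ± z_0.025×SE = 132 ± 1.960×1.0328
Acceptance region: (129.9757, 134.0243)
Under H₁ (μ = 135): z_high = (134.0243 - 135)/1.0328 = -0.9447, z_low = (129.9757 - 135)/1.0328 = -4.8647
β = P(not reject | H₁) = Φ(-0.9447) - Φ(-4.8647) ≈ 0.1724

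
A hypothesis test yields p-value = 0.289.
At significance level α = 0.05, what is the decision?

Compare p-value to α:
0.289 ≥ 0.05
Decision: fail to reject H₀

Answer: fail to reject H₀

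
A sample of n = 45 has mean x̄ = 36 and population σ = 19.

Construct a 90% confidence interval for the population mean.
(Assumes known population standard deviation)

Confidence level: 90%, α = 0.1
z_0.05 = 1.645
SE = σ/√n = 19/√45 = 2.8324
Margin of error = 1.645 × 2.8324 = 4.6593
CI: x̄ ± margin = 36 ± 4.6593
CI: (31.3407, 40.6593)

Answer: (31.3407, 40.6593)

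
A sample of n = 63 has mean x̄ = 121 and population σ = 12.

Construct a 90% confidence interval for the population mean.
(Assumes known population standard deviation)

Answer: (118.5129, 123.4871)

Derivation:
Confidence level: 90%, α = 0.1
z_0.05 = 1.645
SE = σ/√n = 12/√63 = 1.5119
Margin of error = 1.645 × 1.5119 = 2.4871
CI: x̄ ± margin = 121 ± 2.4871
CI: (118.5129, 123.4871)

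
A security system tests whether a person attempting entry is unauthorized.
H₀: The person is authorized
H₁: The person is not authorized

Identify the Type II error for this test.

Answer: Granting entry to an unauthorized person

Derivation:
Type I error (α): Rejecting H₀ when H₀ is true
Type II error (β): Failing to reject H₀ when H₁ is true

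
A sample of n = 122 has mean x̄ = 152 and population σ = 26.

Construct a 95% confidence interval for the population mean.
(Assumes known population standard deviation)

Confidence level: 95%, α = 0.05
z_0.025 = 1.960
SE = σ/√n = 26/√122 = 2.3539
Margin of error = 1.960 × 2.3539 = 4.6136
CI: x̄ ± margin = 152 ± 4.6136
CI: (147.3864, 156.6136)

Answer: (147.3864, 156.6136)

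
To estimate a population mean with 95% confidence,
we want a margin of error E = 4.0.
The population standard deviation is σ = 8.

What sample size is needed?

Answer: n = 16

Derivation:
z_0.025 = 1.960
n = (z×σ/E)² = (1.960×8/4.0)²
n = 15.3664
Round up: n = 16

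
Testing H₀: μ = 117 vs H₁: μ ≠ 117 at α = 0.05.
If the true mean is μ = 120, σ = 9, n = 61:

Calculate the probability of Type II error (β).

SE = σ/√n = 9/√61 = 1.1523
Critical values: μ₀ ± z_0.025×SE = 117 ± 1.960×1.1523
Acceptance region: (114.7415, 119.2585)
Under H₁ (μ = 120): z_high = (119.2585 - 120)/1.1523 = -0.6435, z_low = (114.7415 - 120)/1.1523 = -4.5635
β = P(not reject | H₁) = Φ(-0.6435) - Φ(-4.5635) ≈ 0.2599

Answer: β ≈ 0.2599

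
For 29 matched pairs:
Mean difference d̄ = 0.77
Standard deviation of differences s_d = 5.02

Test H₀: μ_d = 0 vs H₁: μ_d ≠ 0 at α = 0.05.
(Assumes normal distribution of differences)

Answer: t = 0.8260, fail to reject H₀

Derivation:
df = n - 1 = 28
SE = s_d/√n = 5.02/√29 = 0.9322
t = d̄/SE = 0.77/0.9322 = 0.8260
Critical value: t_{0.025,28} = ±2.048
p-value ≈ 0.4158
Decision: fail to reject H₀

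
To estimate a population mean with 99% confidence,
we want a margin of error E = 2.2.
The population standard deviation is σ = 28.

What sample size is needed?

z_0.005 = 2.576
n = (z×σ/E)² = (2.576×28/2.2)²
n = 1074.8860
Round up: n = 1075

Answer: n = 1075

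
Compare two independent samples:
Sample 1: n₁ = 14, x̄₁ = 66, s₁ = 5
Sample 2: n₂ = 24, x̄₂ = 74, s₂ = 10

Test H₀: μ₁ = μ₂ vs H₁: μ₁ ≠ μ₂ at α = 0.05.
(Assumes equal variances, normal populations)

Answer: t = -2.7858, reject H₀

Derivation:
Pooled variance: s²_p = [13×5² + 23×10²]/(36) = 72.9167
s_p = 8.5391
SE = s_p×√(1/n₁ + 1/n₂) = 8.5391×√(1/14 + 1/24) = 2.8717
t = (x̄₁ - x̄₂)/SE = (66 - 74)/2.8717 = -2.7858
df = 36, t-critical = ±2.028
Decision: reject H₀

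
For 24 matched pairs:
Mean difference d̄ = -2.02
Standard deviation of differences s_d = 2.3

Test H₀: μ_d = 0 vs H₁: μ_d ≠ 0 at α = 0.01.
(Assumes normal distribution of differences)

Answer: t = -4.3024, reject H₀

Derivation:
df = n - 1 = 23
SE = s_d/√n = 2.3/√24 = 0.4695
t = d̄/SE = -2.02/0.4695 = -4.3024
Critical value: t_{0.005,23} = ±2.807
p-value ≈ 0.0003
Decision: reject H₀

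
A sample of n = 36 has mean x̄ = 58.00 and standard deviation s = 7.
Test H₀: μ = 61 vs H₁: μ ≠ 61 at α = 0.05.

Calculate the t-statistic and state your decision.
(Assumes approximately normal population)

df = n - 1 = 35
SE = s/√n = 7/√36 = 1.1667
t = (x̄ - μ₀)/SE = (58.00 - 61)/1.1667 = -2.5714
Critical value: t_{0.025,35} = ±2.030
p-value ≈ 0.0145
Decision: reject H₀

Answer: t = -2.5714, reject H₀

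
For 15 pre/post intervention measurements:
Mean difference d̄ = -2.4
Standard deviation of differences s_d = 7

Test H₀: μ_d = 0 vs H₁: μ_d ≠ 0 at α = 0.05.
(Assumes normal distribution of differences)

df = n - 1 = 14
SE = s_d/√n = 7/√15 = 1.8074
t = d̄/SE = -2.4/1.8074 = -1.3279
Critical value: t_{0.025,14} = ±2.145
p-value ≈ 0.2055
Decision: fail to reject H₀

Answer: t = -1.3279, fail to reject H₀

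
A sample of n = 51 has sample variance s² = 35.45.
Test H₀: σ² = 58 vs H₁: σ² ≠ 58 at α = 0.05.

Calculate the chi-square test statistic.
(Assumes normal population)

Answer: χ² = 30.5603, reject H₀

Derivation:
df = n - 1 = 50
χ² = (n-1)s²/σ₀² = 50×35.45/58 = 30.5603
Critical values: χ²_{0.975,50} = 32.357, χ²_{0.025,50} = 71.420
Rejection region: χ² < 32.357 or χ² > 71.420
Decision: reject H₀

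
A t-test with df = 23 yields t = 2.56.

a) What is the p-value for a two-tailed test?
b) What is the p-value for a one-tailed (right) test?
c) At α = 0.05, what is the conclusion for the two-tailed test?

Using t-distribution with df = 23:
a) Two-tailed: p = 2×P(T > 2.56) = 0.0175
b) One-tailed: p = P(T > 2.56) = 0.0088
c) 0.0175 < 0.05, reject H₀

Answer: a) 0.0175, b) 0.0088, c) reject H₀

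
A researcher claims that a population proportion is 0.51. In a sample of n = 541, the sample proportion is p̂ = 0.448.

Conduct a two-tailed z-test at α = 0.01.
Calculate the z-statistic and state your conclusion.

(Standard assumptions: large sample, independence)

H₀: p = 0.51, H₁: p ≠ 0.51
Standard error: SE = √(p₀(1-p₀)/n) = √(0.51×0.49/541) = 0.021492
z-statistic: z = (p̂ - p₀)/SE = (0.448 - 0.51)/0.021492 = -2.8848
Critical value: z_0.005 = ±2.576
p-value = 0.0039
Decision: reject H₀ at α = 0.01

Answer: z = -2.8848, reject H₀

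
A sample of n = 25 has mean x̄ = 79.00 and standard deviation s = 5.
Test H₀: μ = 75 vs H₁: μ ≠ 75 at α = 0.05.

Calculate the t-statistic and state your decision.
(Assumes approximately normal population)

df = n - 1 = 24
SE = s/√n = 5/√25 = 1.0000
t = (x̄ - μ₀)/SE = (79.00 - 75)/1.0000 = 4.0000
Critical value: t_{0.025,24} = ±2.064
p-value ≈ 0.0005
Decision: reject H₀

Answer: t = 4.0000, reject H₀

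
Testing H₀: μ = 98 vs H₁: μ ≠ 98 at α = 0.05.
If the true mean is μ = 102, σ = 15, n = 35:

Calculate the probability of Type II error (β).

Answer: β ≈ 0.6487

Derivation:
SE = σ/√n = 15/√35 = 2.5355
Critical values: μ₀ ± z_0.025×SE = 98 ± 1.960×2.5355
Acceptance region: (93.0304, 102.9696)
Under H₁ (μ = 102): z_high = (102.9696 - 102)/2.5355 = 0.3824, z_low = (93.0304 - 102)/2.5355 = -3.5376
β = P(not reject | H₁) = Φ(0.3824) - Φ(-3.5376) ≈ 0.6487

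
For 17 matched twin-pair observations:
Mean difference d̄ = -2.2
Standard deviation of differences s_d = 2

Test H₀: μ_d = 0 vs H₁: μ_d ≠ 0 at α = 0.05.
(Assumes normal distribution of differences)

df = n - 1 = 16
SE = s_d/√n = 2/√17 = 0.4851
t = d̄/SE = -2.2/0.4851 = -4.5351
Critical value: t_{0.025,16} = ±2.120
p-value ≈ 0.0003
Decision: reject H₀

Answer: t = -4.5351, reject H₀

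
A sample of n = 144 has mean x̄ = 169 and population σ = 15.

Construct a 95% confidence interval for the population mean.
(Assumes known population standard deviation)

Answer: (166.5500, 171.4500)

Derivation:
Confidence level: 95%, α = 0.05
z_0.025 = 1.960
SE = σ/√n = 15/√144 = 1.2500
Margin of error = 1.960 × 1.2500 = 2.4500
CI: x̄ ± margin = 169 ± 2.4500
CI: (166.5500, 171.4500)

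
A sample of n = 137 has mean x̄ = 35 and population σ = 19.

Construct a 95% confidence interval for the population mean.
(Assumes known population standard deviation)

Answer: (31.8183, 38.1817)

Derivation:
Confidence level: 95%, α = 0.05
z_0.025 = 1.960
SE = σ/√n = 19/√137 = 1.6233
Margin of error = 1.960 × 1.6233 = 3.1817
CI: x̄ ± margin = 35 ± 3.1817
CI: (31.8183, 38.1817)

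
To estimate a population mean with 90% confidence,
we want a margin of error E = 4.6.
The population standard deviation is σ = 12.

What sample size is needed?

z_0.05 = 1.645
n = (z×σ/E)² = (1.645×12/4.6)²
n = 18.4153
Round up: n = 19

Answer: n = 19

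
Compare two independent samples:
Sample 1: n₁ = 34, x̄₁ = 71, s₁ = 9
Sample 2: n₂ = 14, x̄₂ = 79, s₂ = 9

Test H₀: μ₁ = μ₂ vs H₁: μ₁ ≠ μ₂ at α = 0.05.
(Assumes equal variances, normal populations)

Pooled variance: s²_p = [33×9² + 13×9²]/(46) = 81.0000
s_p = 9.0000
SE = s_p×√(1/n₁ + 1/n₂) = 9.0000×√(1/34 + 1/14) = 2.8580
t = (x̄₁ - x̄₂)/SE = (71 - 79)/2.8580 = -2.7992
df = 46, t-critical = ±2.013
Decision: reject H₀

Answer: t = -2.7992, reject H₀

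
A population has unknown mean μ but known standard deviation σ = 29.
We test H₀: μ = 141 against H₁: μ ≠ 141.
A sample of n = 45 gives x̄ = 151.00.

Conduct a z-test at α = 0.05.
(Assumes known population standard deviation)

Answer: z = 2.3132, reject H₀

Derivation:
Standard error: SE = σ/√n = 29/√45 = 4.3231
z-statistic: z = (x̄ - μ₀)/SE = (151.00 - 141)/4.3231 = 2.3132
Critical value: ±1.960
p-value = 0.0207
Decision: reject H₀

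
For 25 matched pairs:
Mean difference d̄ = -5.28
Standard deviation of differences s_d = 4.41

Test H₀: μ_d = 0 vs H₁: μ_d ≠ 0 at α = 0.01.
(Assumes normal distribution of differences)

Answer: t = -5.9864, reject H₀

Derivation:
df = n - 1 = 24
SE = s_d/√n = 4.41/√25 = 0.8820
t = d̄/SE = -5.28/0.8820 = -5.9864
Critical value: t_{0.005,24} = ±2.797
p-value < 0.0001
Decision: reject H₀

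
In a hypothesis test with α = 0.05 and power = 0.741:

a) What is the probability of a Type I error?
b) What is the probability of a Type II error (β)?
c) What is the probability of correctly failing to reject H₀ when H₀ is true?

a) Type I error probability = α = 0.05
b) Power = P(reject H₀ | H₁ true) = 1 - β = 0.741, so Type II error probability = β = 1 - Power = 0.259
c) P(fail to reject H₀ | H₀ true) = 1 - α = 0.95

Answer: a) 0.05, b) 0.259, c) 0.95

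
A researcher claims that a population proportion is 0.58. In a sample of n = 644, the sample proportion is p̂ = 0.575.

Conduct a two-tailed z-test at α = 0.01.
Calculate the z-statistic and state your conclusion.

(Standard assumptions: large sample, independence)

H₀: p = 0.58, H₁: p ≠ 0.58
Standard error: SE = √(p₀(1-p₀)/n) = √(0.58×0.42/644) = 0.019449
z-statistic: z = (p̂ - p₀)/SE = (0.575 - 0.58)/0.019449 = -0.2571
Critical value: z_0.005 = ±2.576
p-value = 0.7971
Decision: fail to reject H₀ at α = 0.01

Answer: z = -0.2571, fail to reject H₀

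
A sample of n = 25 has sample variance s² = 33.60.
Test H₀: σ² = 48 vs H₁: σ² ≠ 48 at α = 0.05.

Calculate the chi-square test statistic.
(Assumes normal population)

df = n - 1 = 24
χ² = (n-1)s²/σ₀² = 24×33.60/48 = 16.8000
Critical values: χ²_{0.975,24} = 12.401, χ²_{0.025,24} = 39.364
Rejection region: χ² < 12.401 or χ² > 39.364
Decision: fail to reject H₀

Answer: χ² = 16.8000, fail to reject H₀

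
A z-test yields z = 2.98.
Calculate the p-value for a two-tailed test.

For z = 2.98:
p = 2×P(Z > |2.98|) = 2×(1 - Φ(2.98)) = 0.0029

Answer: p-value ≈ 0.0029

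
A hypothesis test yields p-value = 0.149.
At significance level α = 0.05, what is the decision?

Answer: fail to reject H₀

Derivation:
Compare p-value to α:
0.149 ≥ 0.05
Decision: fail to reject H₀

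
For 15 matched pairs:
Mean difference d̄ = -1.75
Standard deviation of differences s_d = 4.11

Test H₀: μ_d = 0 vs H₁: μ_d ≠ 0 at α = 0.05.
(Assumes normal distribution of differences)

df = n - 1 = 14
SE = s_d/√n = 4.11/√15 = 1.0612
t = d̄/SE = -1.75/1.0612 = -1.6491
Critical value: t_{0.025,14} = ±2.145
p-value ≈ 0.1214
Decision: fail to reject H₀

Answer: t = -1.6491, fail to reject H₀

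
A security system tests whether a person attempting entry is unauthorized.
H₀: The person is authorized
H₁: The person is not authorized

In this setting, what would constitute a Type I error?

Answer: Denying entry to an authorized person

Derivation:
A Type I error (probability α) occurs when we reject a true H₀.
A Type II error (probability β) occurs when we fail to reject a false H₀.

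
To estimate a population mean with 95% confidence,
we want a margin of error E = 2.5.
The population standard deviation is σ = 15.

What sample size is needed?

Answer: n = 139

Derivation:
z_0.025 = 1.960
n = (z×σ/E)² = (1.960×15/2.5)²
n = 138.2976
Round up: n = 139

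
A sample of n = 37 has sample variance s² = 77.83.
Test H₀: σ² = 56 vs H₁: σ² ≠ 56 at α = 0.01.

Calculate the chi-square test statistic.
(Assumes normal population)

Answer: χ² = 50.0336, fail to reject H₀

Derivation:
df = n - 1 = 36
χ² = (n-1)s²/σ₀² = 36×77.83/56 = 50.0336
Critical values: χ²_{0.995,36} = 17.887, χ²_{0.005,36} = 61.581
Rejection region: χ² < 17.887 or χ² > 61.581
Decision: fail to reject H₀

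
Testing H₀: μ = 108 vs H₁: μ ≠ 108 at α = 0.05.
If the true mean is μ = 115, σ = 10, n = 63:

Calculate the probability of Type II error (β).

SE = σ/√n = 10/√63 = 1.2599
Critical values: μ₀ ± z_0.025×SE = 108 ± 1.960×1.2599
Acceptance region: (105.5306, 110.4694)
Under H₁ (μ = 115): z_high = (110.4694 - 115)/1.2599 = -3.5960, z_low = (105.5306 - 115)/1.2599 = -7.5160
β = P(not reject | H₁) = Φ(-3.5960) - Φ(-7.5160) ≈ 0.0002

Answer: β ≈ 0.0002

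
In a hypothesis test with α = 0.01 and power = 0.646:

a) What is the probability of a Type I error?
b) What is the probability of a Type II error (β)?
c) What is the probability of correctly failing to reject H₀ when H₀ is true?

Answer: a) 0.01, b) 0.354, c) 0.99

Derivation:
a) Type I error probability = α = 0.01
b) Power = P(reject H₀ | H₁ true) = 1 - β = 0.646, so Type II error probability = β = 1 - Power = 0.354
c) P(fail to reject H₀ | H₀ true) = 1 - α = 0.99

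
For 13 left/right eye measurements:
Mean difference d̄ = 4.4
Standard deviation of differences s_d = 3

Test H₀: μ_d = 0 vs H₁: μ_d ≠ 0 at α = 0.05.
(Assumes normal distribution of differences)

df = n - 1 = 12
SE = s_d/√n = 3/√13 = 0.8321
t = d̄/SE = 4.4/0.8321 = 5.2878
Critical value: t_{0.025,12} = ±2.179
p-value ≈ 0.0002
Decision: reject H₀

Answer: t = 5.2878, reject H₀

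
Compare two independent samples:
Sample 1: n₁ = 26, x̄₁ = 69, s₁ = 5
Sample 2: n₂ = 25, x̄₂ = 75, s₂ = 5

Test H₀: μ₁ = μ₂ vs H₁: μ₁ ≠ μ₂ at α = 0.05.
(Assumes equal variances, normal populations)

Answer: t = -4.2842, reject H₀

Derivation:
Pooled variance: s²_p = [25×5² + 24×5²]/(49) = 25.0000
s_p = 5.0000
SE = s_p×√(1/n₁ + 1/n₂) = 5.0000×√(1/26 + 1/25) = 1.4005
t = (x̄₁ - x̄₂)/SE = (69 - 75)/1.4005 = -4.2842
df = 49, t-critical = ±2.010
Decision: reject H₀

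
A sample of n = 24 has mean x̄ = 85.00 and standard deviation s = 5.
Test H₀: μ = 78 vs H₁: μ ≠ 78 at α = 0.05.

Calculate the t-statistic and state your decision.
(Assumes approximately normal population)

Answer: t = 6.8587, reject H₀

Derivation:
df = n - 1 = 23
SE = s/√n = 5/√24 = 1.0206
t = (x̄ - μ₀)/SE = (85.00 - 78)/1.0206 = 6.8587
Critical value: t_{0.025,23} = ±2.069
p-value < 0.0001
Decision: reject H₀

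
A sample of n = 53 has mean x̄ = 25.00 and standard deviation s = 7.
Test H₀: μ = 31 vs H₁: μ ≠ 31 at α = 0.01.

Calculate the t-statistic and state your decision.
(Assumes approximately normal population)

df = n - 1 = 52
SE = s/√n = 7/√53 = 0.9615
t = (x̄ - μ₀)/SE = (25.00 - 31)/0.9615 = -6.2402
Critical value: t_{0.005,52} = ±2.674
p-value < 0.0001
Decision: reject H₀

Answer: t = -6.2402, reject H₀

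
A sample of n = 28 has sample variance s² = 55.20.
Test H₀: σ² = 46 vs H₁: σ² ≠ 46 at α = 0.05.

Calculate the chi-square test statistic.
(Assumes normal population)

df = n - 1 = 27
χ² = (n-1)s²/σ₀² = 27×55.20/46 = 32.4000
Critical values: χ²_{0.975,27} = 14.573, χ²_{0.025,27} = 43.195
Rejection region: χ² < 14.573 or χ² > 43.195
Decision: fail to reject H₀

Answer: χ² = 32.4000, fail to reject H₀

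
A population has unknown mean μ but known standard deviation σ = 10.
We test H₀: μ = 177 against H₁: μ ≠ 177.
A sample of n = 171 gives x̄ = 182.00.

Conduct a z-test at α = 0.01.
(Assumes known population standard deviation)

Standard error: SE = σ/√n = 10/√171 = 0.7647
z-statistic: z = (x̄ - μ₀)/SE = (182.00 - 177)/0.7647 = 6.5385
Critical value: ±2.576
p-value < 0.0001
Decision: reject H₀

Answer: z = 6.5385, reject H₀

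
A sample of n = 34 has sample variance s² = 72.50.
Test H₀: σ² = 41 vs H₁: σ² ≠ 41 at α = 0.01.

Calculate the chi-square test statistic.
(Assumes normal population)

df = n - 1 = 33
χ² = (n-1)s²/σ₀² = 33×72.50/41 = 58.3537
Critical values: χ²_{0.995,33} = 15.815, χ²_{0.005,33} = 57.648
Rejection region: χ² < 15.815 or χ² > 57.648
Decision: reject H₀

Answer: χ² = 58.3537, reject H₀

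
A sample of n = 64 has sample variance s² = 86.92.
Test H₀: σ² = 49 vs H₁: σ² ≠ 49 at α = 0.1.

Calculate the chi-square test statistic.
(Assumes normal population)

df = n - 1 = 63
χ² = (n-1)s²/σ₀² = 63×86.92/49 = 111.7543
Critical values: χ²_{0.95,63} = 45.741, χ²_{0.05,63} = 82.529
Rejection region: χ² < 45.741 or χ² > 82.529
Decision: reject H₀

Answer: χ² = 111.7543, reject H₀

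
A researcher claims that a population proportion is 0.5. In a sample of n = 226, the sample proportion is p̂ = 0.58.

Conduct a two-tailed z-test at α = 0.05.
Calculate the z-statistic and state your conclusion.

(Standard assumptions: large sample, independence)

Answer: z = 2.4053, reject H₀

Derivation:
H₀: p = 0.5, H₁: p ≠ 0.5
Standard error: SE = √(p₀(1-p₀)/n) = √(0.5×0.5/226) = 0.033260
z-statistic: z = (p̂ - p₀)/SE = (0.58 - 0.5)/0.033260 = 2.4053
Critical value: z_0.025 = ±1.960
p-value = 0.0162
Decision: reject H₀ at α = 0.05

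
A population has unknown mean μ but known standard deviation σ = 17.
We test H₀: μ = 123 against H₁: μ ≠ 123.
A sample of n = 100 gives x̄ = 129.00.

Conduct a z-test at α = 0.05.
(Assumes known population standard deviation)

Answer: z = 3.5294, reject H₀

Derivation:
Standard error: SE = σ/√n = 17/√100 = 1.7000
z-statistic: z = (x̄ - μ₀)/SE = (129.00 - 123)/1.7000 = 3.5294
Critical value: ±1.960
p-value = 0.0004
Decision: reject H₀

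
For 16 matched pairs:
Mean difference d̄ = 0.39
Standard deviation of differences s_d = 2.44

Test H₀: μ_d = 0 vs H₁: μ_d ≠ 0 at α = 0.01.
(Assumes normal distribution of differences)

Answer: t = 0.6393, fail to reject H₀

Derivation:
df = n - 1 = 15
SE = s_d/√n = 2.44/√16 = 0.6100
t = d̄/SE = 0.39/0.6100 = 0.6393
Critical value: t_{0.005,15} = ±2.947
p-value ≈ 0.5323
Decision: fail to reject H₀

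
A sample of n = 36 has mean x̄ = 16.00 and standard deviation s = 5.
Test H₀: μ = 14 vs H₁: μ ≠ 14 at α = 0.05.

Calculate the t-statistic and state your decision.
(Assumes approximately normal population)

df = n - 1 = 35
SE = s/√n = 5/√36 = 0.8333
t = (x̄ - μ₀)/SE = (16.00 - 14)/0.8333 = 2.4001
Critical value: t_{0.025,35} = ±2.030
p-value ≈ 0.0218
Decision: reject H₀

Answer: t = 2.4001, reject H₀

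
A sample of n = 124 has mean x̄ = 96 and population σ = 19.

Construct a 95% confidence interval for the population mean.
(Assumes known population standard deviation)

Confidence level: 95%, α = 0.05
z_0.025 = 1.960
SE = σ/√n = 19/√124 = 1.7063
Margin of error = 1.960 × 1.7063 = 3.3443
CI: x̄ ± margin = 96 ± 3.3443
CI: (92.6557, 99.3443)

Answer: (92.6557, 99.3443)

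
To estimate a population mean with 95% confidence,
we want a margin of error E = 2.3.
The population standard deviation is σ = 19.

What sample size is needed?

Answer: n = 263

Derivation:
z_0.025 = 1.960
n = (z×σ/E)² = (1.960×19/2.3)²
n = 262.1583
Round up: n = 263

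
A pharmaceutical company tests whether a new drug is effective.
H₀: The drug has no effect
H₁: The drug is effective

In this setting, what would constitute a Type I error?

A Type I error (probability α) occurs when we reject a true H₀.
A Type II error (probability β) occurs when we fail to reject a false H₀.

Answer: Concluding the drug is effective when it actually has no effect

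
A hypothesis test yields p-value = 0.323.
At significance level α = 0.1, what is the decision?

Answer: fail to reject H₀

Derivation:
Compare p-value to α:
0.323 ≥ 0.1
Decision: fail to reject H₀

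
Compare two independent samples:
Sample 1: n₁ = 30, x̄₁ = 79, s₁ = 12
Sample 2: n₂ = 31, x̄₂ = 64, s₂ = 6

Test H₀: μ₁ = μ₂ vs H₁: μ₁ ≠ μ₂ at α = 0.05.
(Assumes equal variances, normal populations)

Answer: t = 6.2053, reject H₀

Derivation:
Pooled variance: s²_p = [29×12² + 30×6²]/(59) = 89.0847
s_p = 9.4385
SE = s_p×√(1/n₁ + 1/n₂) = 9.4385×√(1/30 + 1/31) = 2.4173
t = (x̄₁ - x̄₂)/SE = (79 - 64)/2.4173 = 6.2053
df = 59, t-critical = ±2.001
Decision: reject H₀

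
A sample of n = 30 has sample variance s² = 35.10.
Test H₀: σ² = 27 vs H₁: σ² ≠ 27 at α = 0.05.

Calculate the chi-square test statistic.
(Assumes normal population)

df = n - 1 = 29
χ² = (n-1)s²/σ₀² = 29×35.10/27 = 37.7000
Critical values: χ²_{0.975,29} = 16.047, χ²_{0.025,29} = 45.722
Rejection region: χ² < 16.047 or χ² > 45.722
Decision: fail to reject H₀

Answer: χ² = 37.7000, fail to reject H₀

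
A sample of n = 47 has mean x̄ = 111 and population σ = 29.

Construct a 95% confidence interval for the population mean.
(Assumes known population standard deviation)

Confidence level: 95%, α = 0.05
z_0.025 = 1.960
SE = σ/√n = 29/√47 = 4.2301
Margin of error = 1.960 × 4.2301 = 8.2910
CI: x̄ ± margin = 111 ± 8.2910
CI: (102.7090, 119.2910)

Answer: (102.7090, 119.2910)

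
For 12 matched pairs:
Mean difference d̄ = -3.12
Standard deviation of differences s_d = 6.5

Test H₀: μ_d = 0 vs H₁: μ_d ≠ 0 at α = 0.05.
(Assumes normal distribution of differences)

df = n - 1 = 11
SE = s_d/√n = 6.5/√12 = 1.8764
t = d̄/SE = -3.12/1.8764 = -1.6628
Critical value: t_{0.025,11} = ±2.201
p-value ≈ 0.1246
Decision: fail to reject H₀

Answer: t = -1.6628, fail to reject H₀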